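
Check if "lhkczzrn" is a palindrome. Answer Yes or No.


Input string: 'lhkczzrn'
Reversed: 'nrzzckhl'
Compare pairs: s[0]='l' vs s[7]='n' (mismatch), s[1]='h' vs s[6]='r' (mismatch), s[2]='k' vs s[5]='z' (mismatch), s[3]='c' vs s[4]='z' (mismatch)
Palindrome: No


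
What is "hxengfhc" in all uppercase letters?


Input string: 'hxengfhc'
Operation: convert each letter to uppercase
Mapping: 'h'->'H', 'x'->'X', 'e'->'E', 'n'->'N', 'g'->'G', 'f'->'F', 'h'->'H', 'c'->'C'
Result: HXENGFHC


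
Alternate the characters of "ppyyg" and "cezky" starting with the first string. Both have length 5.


String 1: 'ppyyg'
String 2: 'cezky'
Operation: alternate characters
Pairs: 'p'+'c', 'p'+'e', 'y'+'z', 'y'+'k', 'g'+'y'
Result: pcpeyzykgy


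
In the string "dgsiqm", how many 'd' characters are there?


Input string: 'dgsiqm'
Target character: 'd'
Scan each position: s[0]='d'
Matches found at indices: 0
Total: 1


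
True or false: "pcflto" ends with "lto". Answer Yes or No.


Input string: 'pcflto'
Suffix to check: 'lto'
Last 3 characters of input: 'lto'
Match: True
Result: Yes


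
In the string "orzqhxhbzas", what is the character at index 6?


Input string: 'orzqhxhbzas'
Operation: get character at index 6
Index mapping: s[0]='o', s[1]='r', s[2]='z', s[3]='q', s[4]='h', s[5]='x', s[6]='h'
Result: 'h'


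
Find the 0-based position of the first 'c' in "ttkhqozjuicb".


Input string: 'ttkhqozjuicb'
Target: 'c'
Scanning left to right: s[0]='t', s[1]='t', s[2]='k', s[3]='h', s[4]='q', s[5]='o', s[6]='z', s[7]='j', s[8]='u', s[9]='i', s[10]='c'
First match at index: 10


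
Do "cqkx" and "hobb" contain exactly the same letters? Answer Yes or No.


String 1: 'cqkx' -> sorted: 'ckqx'
String 2: 'hobb' -> sorted: 'bbho'
Compare sorted forms: 'ckqx' != 'bbho'
Anagram: No


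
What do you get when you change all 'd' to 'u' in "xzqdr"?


Input string: 'xzqdr'
Operation: replace 'd' with 'u'
Positions of 'd': 3
After replacement: xzqur


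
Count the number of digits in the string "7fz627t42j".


Input string: '7fz627t42j'
Operation: count digit characters (0-9)
Scan: '7'(digit), 'f', 'z', '6'(digit), '2'(digit), '7'(digit), 't', '4'(digit), '2'(digit), 'j'
Digits found: 6
Result: 6


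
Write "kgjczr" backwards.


Input string: 'kgjczr'
Operation: reverse character order
Original order: 'k' -> 'g' -> 'j' -> 'c' -> 'z' -> 'r'
Reversed order: 'r' -> 'z' -> 'c' -> 'j' -> 'g' -> 'k'
Result: rzcjgk


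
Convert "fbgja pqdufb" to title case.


Input string: 'fbgja pqdufb'
Operation: capitalize first letter of each word
Word transformations: 'fbgja'->'Fbgja', 'pqdufb'->'Pqdufb'
Result: Fbgja Pqdufb


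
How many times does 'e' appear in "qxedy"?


Input string: 'qxedy'
Target character: 'e'
Scan each position: s[2]='e'
Matches found at indices: 2
Total: 1


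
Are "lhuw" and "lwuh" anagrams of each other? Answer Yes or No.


String 1: 'lhuw' -> sorted: 'hluw'
String 2: 'lwuh' -> sorted: 'hluw'
Compare sorted forms: 'hluw' == 'hluw'
Anagram: Yes


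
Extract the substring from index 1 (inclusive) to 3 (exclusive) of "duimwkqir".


Input string: 'duimwkqir'
Operation: slice [1:3]
Extract characters: s[1]='u', s[2]='i'
Result: ui


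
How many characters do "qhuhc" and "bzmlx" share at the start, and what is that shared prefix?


String 1: 'qhuhc'
String 2: 'bzmlx'
Compare position by position:
pos 0: 'q' vs 'b' differ -> stop
Longest common prefix: "" (length 0)


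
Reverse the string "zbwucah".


Input string: 'zbwucah'
Operation: reverse character order
Original order: 'z' -> 'b' -> 'w' -> 'u' -> 'c' -> 'a' -> 'h'
Reversed order: 'h' -> 'a' -> 'c' -> 'u' -> 'w' -> 'b' -> 'z'
Result: hacuwbz


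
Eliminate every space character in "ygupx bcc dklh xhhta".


Input string: 'ygupx bcc dklh xhhta'
Operation: remove all spaces
Words: 'ygupx', 'bcc', 'dklh', 'xhhta'
Join without spaces: ygupxbccdklhxhhta


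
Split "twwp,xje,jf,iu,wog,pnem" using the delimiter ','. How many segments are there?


Input string: 'twwp,xje,jf,iu,wog,pnem'
Delimiter: ','
Split result: 'twwp', 'xje', 'jf', 'iu', 'wog', 'pnem'
Number of parts: 6


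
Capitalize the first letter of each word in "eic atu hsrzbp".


Input string: 'eic atu hsrzbp'
Operation: capitalize first letter of each word
Word transformations: 'eic'->'Eic', 'atu'->'Atu', 'hsrzbp'->'Hsrzbp'
Result: Eic Atu Hsrzbp


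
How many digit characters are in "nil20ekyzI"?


Input string: 'nil20ekyzI'
Operation: count digit characters (0-9)
Scan: 'n', 'i', 'l', '2'(digit), '0'(digit), 'e', 'k', 'y', 'z', 'I'
Digits found: 2
Result: 2


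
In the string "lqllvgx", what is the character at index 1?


Input string: 'lqllvgx'
Operation: get character at index 1
Index mapping: s[0]='l', s[1]='q'
Result: 'q'


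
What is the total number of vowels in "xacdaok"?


Input string: 'xacdaok'
Operation: count vowels (a, e, i, o, u)
Scan: s[0]='x', s[1]='a' (vowel), s[2]='c', s[3]='d', s[4]='a' (vowel), s[5]='o' (vowel), s[6]='k'
Vowels found: 3
Result: 3


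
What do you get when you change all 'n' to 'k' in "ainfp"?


Input string: 'ainfp'
Operation: replace 'n' with 'k'
Positions of 'n': 2
After replacement: aikfp


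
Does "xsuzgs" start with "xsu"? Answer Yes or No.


Input string: 'xsuzgs'
Prefix to check: 'xsu'
First 3 characters of input: 'xsu'
Match: True
Result: Yes


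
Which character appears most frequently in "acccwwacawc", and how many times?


Input: 'acccwwacawc'
Operation: tally each character
Counts: 'a':3, 'c':5, 'w':3
Maximum: 'c' appears 5 times


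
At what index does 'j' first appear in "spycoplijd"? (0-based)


Input string: 'spycoplijd'
Target: 'j'
Scanning left to right: s[0]='s', s[1]='p', s[2]='y', s[3]='c', s[4]='o', s[5]='p', s[6]='l', s[7]='i', s[8]='j'
First match at index: 8


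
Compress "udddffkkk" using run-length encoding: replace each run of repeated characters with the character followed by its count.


Input: 'udddffkkk'
Operation: identify consecutive runs
Runs: 'u' -> u1, 'ddd' -> d3, 'ff' -> f2, 'kkk' -> k3
Encoded: u1d3f2k3


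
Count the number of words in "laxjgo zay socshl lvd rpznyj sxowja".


Input string: 'laxjgo zay socshl lvd rpznyj sxowja'
Operation: split by spaces
Words found: 'laxjgo', 'zay', 'socshl', 'lvd', 'rpznyj', 'sxowja'
Word count: 6


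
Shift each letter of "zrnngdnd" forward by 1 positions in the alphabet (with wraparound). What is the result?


Input: 'zrnngdnd', shift = 1
Operation: for each letter, (position + 1) mod 26
Mapping: 'z'(25+1=26, 26 mod 26=0)->'a', 'r'(17+1=18)->'s', 'n'(13+1=14)->'o', 'n'(13+1=14)->'o', 'g'(6+1=7)->'h', 'd'(3+1=4)->'e', 'n'(13+1=14)->'o', 'd'(3+1=4)->'e'
Result: asooheoe


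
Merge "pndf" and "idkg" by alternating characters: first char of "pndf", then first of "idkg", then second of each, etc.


String 1: 'pndf'
String 2: 'idkg'
Operation: alternate characters
Pairs: 'p'+'i', 'n'+'d', 'd'+'k', 'f'+'g'
Result: pinddkfg


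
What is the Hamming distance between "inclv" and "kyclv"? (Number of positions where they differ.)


String 1: 'inclv'
String 2: 'kyclv'
Compare each position: pos 0: 'i'!='k', pos 1: 'n'!='y', pos 2: 'c'=='c', pos 3: 'l'=='l', pos 4: 'v'=='v'
Differing positions: 2
Hamming distance: 2


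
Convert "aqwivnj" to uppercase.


Input string: 'aqwivnj'
Operation: convert each letter to uppercase
Mapping: 'a'->'A', 'q'->'Q', 'w'->'W', 'i'->'I', 'v'->'V', 'n'->'N', 'j'->'J'
Result: AQWIVNJ


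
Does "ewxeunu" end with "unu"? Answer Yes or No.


Input string: 'ewxeunu'
Suffix to check: 'unu'
Last 3 characters of input: 'unu'
Match: True
Result: Yes


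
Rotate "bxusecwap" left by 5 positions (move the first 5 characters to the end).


Input: 'bxusecwap', shift = 5
Operation: split at index 5 and swap parts
Front part s[0:5] = 'bxuse'
Back part s[5:] = 'cwap'
Rotated = back + front = 'cwap' + 'bxuse'
Result: cwapbxuse


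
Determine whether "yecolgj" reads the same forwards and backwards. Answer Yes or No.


Input string: 'yecolgj'
Reversed: 'jglocey'
Compare pairs: s[0]='y' vs s[6]='j' (mismatch), s[1]='e' vs s[5]='g' (mismatch), s[2]='c' vs s[4]='l' (mismatch)
Palindrome: No


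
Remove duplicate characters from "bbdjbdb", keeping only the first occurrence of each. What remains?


Input: 'bbdjbdb'
Operation: keep first occurrence of each character
Scan: s[0]='b' new -> keep; s[1]='b' seen -> skip; s[2]='d' new -> keep; s[3]='j' new -> keep; s[4]='b' seen -> skip; s[5]='d' seen -> skip; s[6]='b' seen -> skip
Result: bdj


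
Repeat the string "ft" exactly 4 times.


Input string: 'ft'
Operation: repeat 4 times
Concatenation: 'ft' + 'ft' + 'ft' + 'ft'
Result: ftftftft


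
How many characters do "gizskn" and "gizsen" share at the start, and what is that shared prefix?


String 1: 'gizskn'
String 2: 'gizsen'
Compare position by position:
pos 0: 'g' vs 'g' match
pos 1: 'i' vs 'i' match
pos 2: 'z' vs 'z' match
pos 3: 's' vs 's' match
pos 4: 'k' vs 'e' differ -> stop
Longest common prefix: "gizs" (length 4)


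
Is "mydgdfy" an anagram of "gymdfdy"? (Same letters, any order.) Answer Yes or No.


String 1: 'gymdfdy' -> sorted: 'ddfgmyy'
String 2: 'mydgdfy' -> sorted: 'ddfgmyy'
Compare sorted forms: 'ddfgmyy' == 'ddfgmyy'
Anagram: Yes


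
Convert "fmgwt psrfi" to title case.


Input string: 'fmgwt psrfi'
Operation: capitalize first letter of each word
Word transformations: 'fmgwt'->'Fmgwt', 'psrfi'->'Psrfi'
Result: Fmgwt Psrfi


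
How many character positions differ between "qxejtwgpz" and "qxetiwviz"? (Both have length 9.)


String 1: 'qxejtwgpz'
String 2: 'qxetiwviz'
Compare each position: pos 0: 'q'=='q', pos 1: 'x'=='x', pos 2: 'e'=='e', pos 3: 'j'!='t', pos 4: 't'!='i', pos 5: 'w'=='w', pos 6: 'g'!='v', pos 7: 'p'!='i', pos 8: 'z'=='z'
Differing positions: 4
Hamming distance: 4


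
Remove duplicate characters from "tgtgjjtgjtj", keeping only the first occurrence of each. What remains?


Input: 'tgtgjjtgjtj'
Operation: keep first occurrence of each character
Scan: s[0]='t' new -> keep; s[1]='g' new -> keep; s[2]='t' seen -> skip; s[3]='g' seen -> skip; s[4]='j' new -> keep; s[5]='j' seen -> skip; s[6]='t' seen -> skip; s[7]='g' seen -> skip; s[8]='j' seen -> skip; s[9]='t' seen -> skip; s[10]='j' seen -> skip
Result: tgj


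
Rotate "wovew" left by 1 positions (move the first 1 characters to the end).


Input: 'wovew', shift = 1
Operation: split at index 1 and swap parts
Front part s[0:1] = 'w'
Back part s[1:] = 'ovew'
Rotated = back + front = 'ovew' + 'w'
Result: oveww


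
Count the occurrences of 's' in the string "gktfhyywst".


Input string: 'gktfhyywst'
Target character: 's'
Scan each position: s[8]='s'
Matches found at indices: 8
Total: 1


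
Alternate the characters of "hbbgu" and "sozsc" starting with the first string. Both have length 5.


String 1: 'hbbgu'
String 2: 'sozsc'
Operation: alternate characters
Pairs: 'h'+'s', 'b'+'o', 'b'+'z', 'g'+'s', 'u'+'c'
Result: hsbobzgsuc


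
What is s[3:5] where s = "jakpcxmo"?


Input string: 'jakpcxmo'
Operation: slice [3:5]
Extract characters: s[3]='p', s[4]='c'
Result: pc


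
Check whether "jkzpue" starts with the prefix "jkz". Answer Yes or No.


Input string: 'jkzpue'
Prefix to check: 'jkz'
First 3 characters of input: 'jkz'
Match: True
Result: Yes


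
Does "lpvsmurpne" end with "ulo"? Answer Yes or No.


Input string: 'lpvsmurpne'
Suffix to check: 'ulo'
Last 3 characters of input: 'pne'
Match: False
Result: No


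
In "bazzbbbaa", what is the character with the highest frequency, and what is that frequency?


Input: 'bazzbbbaa'
Operation: tally each character
Counts: 'a':3, 'b':4, 'z':2
Maximum: 'b' appears 4 times


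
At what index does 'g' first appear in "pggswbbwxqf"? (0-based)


Input string: 'pggswbbwxqf'
Target: 'g'
Scanning left to right: s[0]='p', s[1]='g'
First match at index: 1


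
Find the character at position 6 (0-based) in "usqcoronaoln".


Input string: 'usqcoronaoln'
Operation: get character at index 6
Index mapping: s[0]='u', s[1]='s', s[2]='q', s[3]='c', s[4]='o', s[5]='r', s[6]='o'
Result: 'o'


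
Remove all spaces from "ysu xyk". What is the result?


Input string: 'ysu xyk'
Operation: remove all spaces
Words: 'ysu', 'xyk'
Join without spaces: ysuxyk


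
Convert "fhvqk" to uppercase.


Input string: 'fhvqk'
Operation: convert each letter to uppercase
Mapping: 'f'->'F', 'h'->'H', 'v'->'V', 'q'->'Q', 'k'->'K'
Result: FHVQK


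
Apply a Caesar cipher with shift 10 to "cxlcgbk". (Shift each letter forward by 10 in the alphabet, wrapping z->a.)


Input: 'cxlcgbk', shift = 10
Operation: for each letter, (position + 10) mod 26
Mapping: 'c'(2+10=12)->'m', 'x'(23+10=33, 33 mod 26=7)->'h', 'l'(11+10=21)->'v', 'c'(2+10=12)->'m', 'g'(6+10=16)->'q', 'b'(1+10=11)->'l', 'k'(10+10=20)->'u'
Result: mhvmqlu


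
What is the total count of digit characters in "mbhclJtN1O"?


Input string: 'mbhclJtN1O'
Operation: count digit characters (0-9)
Scan: 'm', 'b', 'h', 'c', 'l', 'J', 't', 'N', '1'(digit), 'O'
Digits found: 1
Result: 1


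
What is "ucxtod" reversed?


Input string: 'ucxtod'
Operation: reverse character order
Original order: 'u' -> 'c' -> 'x' -> 't' -> 'o' -> 'd'
Reversed order: 'd' -> 'o' -> 't' -> 'x' -> 'c' -> 'u'
Result: dotxcu


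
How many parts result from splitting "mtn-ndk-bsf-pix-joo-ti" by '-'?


Input string: 'mtn-ndk-bsf-pix-joo-ti'
Delimiter: '-'
Split result: 'mtn', 'ndk', 'bsf', 'pix', 'joo', 'ti'
Number of parts: 6


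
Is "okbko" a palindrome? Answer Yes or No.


Input string: 'okbko'
Reversed: 'okbko'
Compare pairs: s[0]='o' vs s[4]='o' (match), s[1]='k' vs s[3]='k' (match)
Palindrome: Yes


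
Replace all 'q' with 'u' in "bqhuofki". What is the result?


Input string: 'bqhuofki'
Operation: replace 'q' with 'u'
Positions of 'q': 1
After replacement: buhuofki


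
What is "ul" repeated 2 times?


Input string: 'ul'
Operation: repeat 2 times
Concatenation: 'ul' + 'ul'
Result: ulul


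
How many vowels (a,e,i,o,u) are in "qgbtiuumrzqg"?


Input string: 'qgbtiuumrzqg'
Operation: count vowels (a, e, i, o, u)
Scan: s[0]='q', s[1]='g', s[2]='b', s[3]='t', s[4]='i' (vowel), s[5]='u' (vowel), s[6]='u' (vowel), s[7]='m', s[8]='r', s[9]='z', s[10]='q', s[11]='g'
Vowels found: 3
Result: 3


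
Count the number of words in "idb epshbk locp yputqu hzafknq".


Input string: 'idb epshbk locp yputqu hzafknq'
Operation: split by spaces
Words found: 'idb', 'epshbk', 'locp', 'yputqu', 'hzafknq'
Word count: 5


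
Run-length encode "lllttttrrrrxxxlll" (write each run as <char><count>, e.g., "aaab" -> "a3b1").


Input: 'lllttttrrrrxxxlll'
Operation: identify consecutive runs
Runs: 'lll' -> l3, 'tttt' -> t4, 'rrrr' -> r4, 'xxx' -> x3, 'lll' -> l3
Encoded: l3t4r4x3l3


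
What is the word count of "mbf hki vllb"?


Input string: 'mbf hki vllb'
Operation: split by spaces
Words found: 'mbf', 'hki', 'vllb'
Word count: 3


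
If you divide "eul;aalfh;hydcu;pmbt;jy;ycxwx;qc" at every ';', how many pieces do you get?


Input string: 'eul;aalfh;hydcu;pmbt;jy;ycxwx;qc'
Delimiter: ';'
Split result: 'eul', 'aalfh', 'hydcu', 'pmbt', 'jy', 'ycxwx', 'qc'
Number of parts: 7


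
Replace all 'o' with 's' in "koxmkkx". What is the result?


Input string: 'koxmkkx'
Operation: replace 'o' with 's'
Positions of 'o': 1
After replacement: ksxmkkx


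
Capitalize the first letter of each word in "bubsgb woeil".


Input string: 'bubsgb woeil'
Operation: capitalize first letter of each word
Word transformations: 'bubsgb'->'Bubsgb', 'woeil'->'Woeil'
Result: Bubsgb Woeil


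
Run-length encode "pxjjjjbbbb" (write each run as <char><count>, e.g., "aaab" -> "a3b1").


Input: 'pxjjjjbbbb'
Operation: identify consecutive runs
Runs: 'p' -> p1, 'x' -> x1, 'jjjj' -> j4, 'bbbb' -> b4
Encoded: p1x1j4b4


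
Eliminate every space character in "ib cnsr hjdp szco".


Input string: 'ib cnsr hjdp szco'
Operation: remove all spaces
Words: 'ib', 'cnsr', 'hjdp', 'szco'
Join without spaces: ibcnsrhjdpszco


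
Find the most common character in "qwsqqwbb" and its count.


Input: 'qwsqqwbb'
Operation: tally each character
Counts: 'b':2, 'q':3, 's':1, 'w':2
Maximum: 'q' appears 3 times


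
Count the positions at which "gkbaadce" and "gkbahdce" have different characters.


String 1: 'gkbaadce'
String 2: 'gkbahdce'
Compare each position: pos 0: 'g'=='g', pos 1: 'k'=='k', pos 2: 'b'=='b', pos 3: 'a'=='a', pos 4: 'a'!='h', pos 5: 'd'=='d', pos 6: 'c'=='c', pos 7: 'e'=='e'
Differing positions: 1
Hamming distance: 1


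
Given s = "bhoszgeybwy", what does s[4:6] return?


Input string: 'bhoszgeybwy'
Operation: slice [4:6]
Extract characters: s[4]='z', s[5]='g'
Result: zg


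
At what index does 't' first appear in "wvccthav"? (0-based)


Input string: 'wvccthav'
Target: 't'
Scanning left to right: s[0]='w', s[1]='v', s[2]='c', s[3]='c', s[4]='t'
First match at index: 4


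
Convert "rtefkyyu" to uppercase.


Input string: 'rtefkyyu'
Operation: convert each letter to uppercase
Mapping: 'r'->'R', 't'->'T', 'e'->'E', 'f'->'F', 'k'->'K', 'y'->'Y', 'y'->'Y', 'u'->'U'
Result: RTEFKYYU


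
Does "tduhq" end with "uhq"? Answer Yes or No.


Input string: 'tduhq'
Suffix to check: 'uhq'
Last 3 characters of input: 'uhq'
Match: True
Result: Yes


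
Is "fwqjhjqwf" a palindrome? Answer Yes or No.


Input string: 'fwqjhjqwf'
Reversed: 'fwqjhjqwf'
Compare pairs: s[0]='f' vs s[8]='f' (match), s[1]='w' vs s[7]='w' (match), s[2]='q' vs s[6]='q' (match), s[3]='j' vs s[5]='j' (match)
Palindrome: Yes


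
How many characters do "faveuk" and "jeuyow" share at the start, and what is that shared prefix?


String 1: 'faveuk'
String 2: 'jeuyow'
Compare position by position:
pos 0: 'f' vs 'j' differ -> stop
Longest common prefix: "" (length 0)


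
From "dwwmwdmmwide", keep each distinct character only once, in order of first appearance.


Input: 'dwwmwdmmwide'
Operation: keep first occurrence of each character
Scan: s[0]='d' new -> keep; s[1]='w' new -> keep; s[2]='w' seen -> skip; s[3]='m' new -> keep; s[4]='w' seen -> skip; s[5]='d' seen -> skip; s[6]='m' seen -> skip; s[7]='m' seen -> skip; s[8]='w' seen -> skip; s[9]='i' new -> keep; s[10]='d' seen -> skip; s[11]='e' new -> keep
Result: dwmie


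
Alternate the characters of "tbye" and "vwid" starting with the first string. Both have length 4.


String 1: 'tbye'
String 2: 'vwid'
Operation: alternate characters
Pairs: 't'+'v', 'b'+'w', 'y'+'i', 'e'+'d'
Result: tvbwyied


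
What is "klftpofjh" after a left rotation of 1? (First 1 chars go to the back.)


Input: 'klftpofjh', shift = 1
Operation: split at index 1 and swap parts
Front part s[0:1] = 'k'
Back part s[1:] = 'lftpofjh'
Rotated = back + front = 'lftpofjh' + 'k'
Result: lftpofjhk


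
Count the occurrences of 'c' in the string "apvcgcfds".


Input string: 'apvcgcfds'
Target character: 'c'
Scan each position: s[3]='c', s[5]='c'
Matches found at indices: 3, 5
Total: 2


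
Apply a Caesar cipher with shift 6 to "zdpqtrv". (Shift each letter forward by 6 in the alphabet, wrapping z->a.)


Input: 'zdpqtrv', shift = 6
Operation: for each letter, (position + 6) mod 26
Mapping: 'z'(25+6=31, 31 mod 26=5)->'f', 'd'(3+6=9)->'j', 'p'(15+6=21)->'v', 'q'(16+6=22)->'w', 't'(19+6=25)->'z', 'r'(17+6=23)->'x', 'v'(21+6=27, 27 mod 26=1)->'b'
Result: fjvwzxb


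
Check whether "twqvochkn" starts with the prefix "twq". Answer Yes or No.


Input string: 'twqvochkn'
Prefix to check: 'twq'
First 3 characters of input: 'twq'
Match: True
Result: Yes


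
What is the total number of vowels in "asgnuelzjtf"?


Input string: 'asgnuelzjtf'
Operation: count vowels (a, e, i, o, u)
Scan: s[0]='a' (vowel), s[1]='s', s[2]='g', s[3]='n', s[4]='u' (vowel), s[5]='e' (vowel), s[6]='l', s[7]='z', s[8]='j', s[9]='t', s[10]='f'
Vowels found: 3
Result: 3


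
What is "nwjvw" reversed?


Input string: 'nwjvw'
Operation: reverse character order
Original order: 'n' -> 'w' -> 'j' -> 'v' -> 'w'
Reversed order: 'w' -> 'v' -> 'j' -> 'w' -> 'n'
Result: wvjwn


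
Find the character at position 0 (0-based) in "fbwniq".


Input string: 'fbwniq'
Operation: get character at index 0
Index mapping: s[0]='f'
Result: 'f'


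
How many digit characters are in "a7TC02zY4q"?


Input string: 'a7TC02zY4q'
Operation: count digit characters (0-9)
Scan: 'a', '7'(digit), 'T', 'C', '0'(digit), '2'(digit), 'z', 'Y', '4'(digit), 'q'
Digits found: 4
Result: 4


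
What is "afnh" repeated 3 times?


Input string: 'afnh'
Operation: repeat 3 times
Concatenation: 'afnh' + 'afnh' + 'afnh'
Result: afnhafnhafnh


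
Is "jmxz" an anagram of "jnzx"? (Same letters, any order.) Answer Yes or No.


String 1: 'jnzx' -> sorted: 'jnxz'
String 2: 'jmxz' -> sorted: 'jmxz'
Compare sorted forms: 'jnxz' != 'jmxz'
Anagram: No


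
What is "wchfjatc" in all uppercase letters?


Input string: 'wchfjatc'
Operation: convert each letter to uppercase
Mapping: 'w'->'W', 'c'->'C', 'h'->'H', 'f'->'F', 'j'->'J', 'a'->'A', 't'->'T', 'c'->'C'
Result: WCHFJATC


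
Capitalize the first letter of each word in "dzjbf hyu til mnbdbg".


Input string: 'dzjbf hyu til mnbdbg'
Operation: capitalize first letter of each word
Word transformations: 'dzjbf'->'Dzjbf', 'hyu'->'Hyu', 'til'->'Til', 'mnbdbg'->'Mnbdbg'
Result: Dzjbf Hyu Til Mnbdbg


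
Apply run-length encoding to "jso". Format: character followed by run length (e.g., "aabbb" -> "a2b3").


Input: 'jso'
Operation: identify consecutive runs
Runs: 'j' -> j1, 's' -> s1, 'o' -> o1
Encoded: j1s1o1


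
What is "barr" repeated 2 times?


Input string: 'barr'
Operation: repeat 2 times
Concatenation: 'barr' + 'barr'
Result: barrbarr


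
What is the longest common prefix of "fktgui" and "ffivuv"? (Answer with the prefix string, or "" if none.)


String 1: 'fktgui'
String 2: 'ffivuv'
Compare position by position:
pos 0: 'f' vs 'f' match
pos 1: 'k' vs 'f' differ -> stop
Longest common prefix: "f" (length 1)


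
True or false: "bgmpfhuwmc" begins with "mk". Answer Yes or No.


Input string: 'bgmpfhuwmc'
Prefix to check: 'mk'
First 2 characters of input: 'bg'
Match: False
Result: No


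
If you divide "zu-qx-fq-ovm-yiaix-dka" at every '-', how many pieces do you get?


Input string: 'zu-qx-fq-ovm-yiaix-dka'
Delimiter: '-'
Split result: 'zu', 'qx', 'fq', 'ovm', 'yiaix', 'dka'
Number of parts: 6


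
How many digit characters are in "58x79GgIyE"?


Input string: '58x79GgIyE'
Operation: count digit characters (0-9)
Scan: '5'(digit), '8'(digit), 'x', '7'(digit), '9'(digit), 'G', 'g', 'I', 'y', 'E'
Digits found: 4
Result: 4


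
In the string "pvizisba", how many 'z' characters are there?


Input string: 'pvizisba'
Target character: 'z'
Scan each position: s[3]='z'
Matches found at indices: 3
Total: 1


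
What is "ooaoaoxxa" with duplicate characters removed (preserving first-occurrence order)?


Input: 'ooaoaoxxa'
Operation: keep first occurrence of each character
Scan: s[0]='o' new -> keep; s[1]='o' seen -> skip; s[2]='a' new -> keep; s[3]='o' seen -> skip; s[4]='a' seen -> skip; s[5]='o' seen -> skip; s[6]='x' new -> keep; s[7]='x' seen -> skip; s[8]='a' seen -> skip
Result: oax


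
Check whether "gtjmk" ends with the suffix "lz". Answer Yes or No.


Input string: 'gtjmk'
Suffix to check: 'lz'
Last 2 characters of input: 'mk'
Match: False
Result: No


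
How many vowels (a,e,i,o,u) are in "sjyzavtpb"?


Input string: 'sjyzavtpb'
Operation: count vowels (a, e, i, o, u)
Scan: s[0]='s', s[1]='j', s[2]='y', s[3]='z', s[4]='a' (vowel), s[5]='v', s[6]='t', s[7]='p', s[8]='b'
Vowels found: 1
Result: 1


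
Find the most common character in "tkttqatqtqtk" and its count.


Input: 'tkttqatqtqtk'
Operation: tally each character
Counts: 'a':1, 'k':2, 'q':3, 't':6
Maximum: 't' appears 6 times


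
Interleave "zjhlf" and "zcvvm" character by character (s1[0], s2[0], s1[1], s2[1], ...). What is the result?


String 1: 'zjhlf'
String 2: 'zcvvm'
Operation: alternate characters
Pairs: 'z'+'z', 'j'+'c', 'h'+'v', 'l'+'v', 'f'+'m'
Result: zzjchvlvfm


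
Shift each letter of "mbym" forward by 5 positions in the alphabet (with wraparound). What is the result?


Input: 'mbym', shift = 5
Operation: for each letter, (position + 5) mod 26
Mapping: 'm'(12+5=17)->'r', 'b'(1+5=6)->'g', 'y'(24+5=29, 29 mod 26=3)->'d', 'm'(12+5=17)->'r'
Result: rgdr


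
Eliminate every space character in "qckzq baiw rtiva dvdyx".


Input string: 'qckzq baiw rtiva dvdyx'
Operation: remove all spaces
Words: 'qckzq', 'baiw', 'rtiva', 'dvdyx'
Join without spaces: qckzqbaiwrtivadvdyx


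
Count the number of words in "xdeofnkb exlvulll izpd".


Input string: 'xdeofnkb exlvulll izpd'
Operation: split by spaces
Words found: 'xdeofnkb', 'exlvulll', 'izpd'
Word count: 3


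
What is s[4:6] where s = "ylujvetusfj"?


Input string: 'ylujvetusfj'
Operation: slice [4:6]
Extract characters: s[4]='v', s[5]='e'
Result: ve


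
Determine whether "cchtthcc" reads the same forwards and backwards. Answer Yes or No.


Input string: 'cchtthcc'
Reversed: 'cchtthcc'
Compare pairs: s[0]='c' vs s[7]='c' (match), s[1]='c' vs s[6]='c' (match), s[2]='h' vs s[5]='h' (match), s[3]='t' vs s[4]='t' (match)
Palindrome: Yes


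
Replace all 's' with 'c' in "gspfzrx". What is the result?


Input string: 'gspfzrx'
Operation: replace 's' with 'c'
Positions of 's': 1
After replacement: gcpfzrx


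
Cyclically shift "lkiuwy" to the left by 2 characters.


Input: 'lkiuwy', shift = 2
Operation: split at index 2 and swap parts
Front part s[0:2] = 'lk'
Back part s[2:] = 'iuwy'
Rotated = back + front = 'iuwy' + 'lk'
Result: iuwylk


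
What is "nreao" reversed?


Input string: 'nreao'
Operation: reverse character order
Original order: 'n' -> 'r' -> 'e' -> 'a' -> 'o'
Reversed order: 'o' -> 'a' -> 'e' -> 'r' -> 'n'
Result: oaern


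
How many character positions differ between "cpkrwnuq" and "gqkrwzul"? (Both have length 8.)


String 1: 'cpkrwnuq'
String 2: 'gqkrwzul'
Compare each position: pos 0: 'c'!='g', pos 1: 'p'!='q', pos 2: 'k'=='k', pos 3: 'r'=='r', pos 4: 'w'=='w', pos 5: 'n'!='z', pos 6: 'u'=='u', pos 7: 'q'!='l'
Differing positions: 4
Hamming distance: 4


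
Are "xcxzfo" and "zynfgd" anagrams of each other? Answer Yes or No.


String 1: 'xcxzfo' -> sorted: 'cfoxxz'
String 2: 'zynfgd' -> sorted: 'dfgnyz'
Compare sorted forms: 'cfoxxz' != 'dfgnyz'
Anagram: No


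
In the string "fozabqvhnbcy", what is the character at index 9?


Input string: 'fozabqvhnbcy'
Operation: get character at index 9
Index mapping: s[0]='f', s[1]='o', s[2]='z', s[3]='a', s[4]='b', s[5]='q', s[6]='v', s[7]='h', s[8]='n', s[9]='b'
Result: 'b'


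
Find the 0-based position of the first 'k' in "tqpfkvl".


Input string: 'tqpfkvl'
Target: 'k'
Scanning left to right: s[0]='t', s[1]='q', s[2]='p', s[3]='f', s[4]='k'
First match at index: 4


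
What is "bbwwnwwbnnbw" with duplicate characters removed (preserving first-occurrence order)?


Input: 'bbwwnwwbnnbw'
Operation: keep first occurrence of each character
Scan: s[0]='b' new -> keep; s[1]='b' seen -> skip; s[2]='w' new -> keep; s[3]='w' seen -> skip; s[4]='n' new -> keep; s[5]='w' seen -> skip; s[6]='w' seen -> skip; s[7]='b' seen -> skip; s[8]='n' seen -> skip; s[9]='n' seen -> skip; s[10]='b' seen -> skip; s[11]='w' seen -> skip
Result: bwn


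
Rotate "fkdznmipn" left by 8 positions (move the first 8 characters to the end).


Input: 'fkdznmipn', shift = 8
Operation: split at index 8 and swap parts
Front part s[0:8] = 'fkdznmip'
Back part s[8:] = 'n'
Rotated = back + front = 'n' + 'fkdznmip'
Result: nfkdznmip


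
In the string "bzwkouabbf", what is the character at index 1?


Input string: 'bzwkouabbf'
Operation: get character at index 1
Index mapping: s[0]='b', s[1]='z'
Result: 'z'


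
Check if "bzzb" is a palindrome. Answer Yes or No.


Input string: 'bzzb'
Reversed: 'bzzb'
Compare pairs: s[0]='b' vs s[3]='b' (match), s[1]='z' vs s[2]='z' (match)
Palindrome: Yes


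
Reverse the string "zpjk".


Input string: 'zpjk'
Operation: reverse character order
Original order: 'z' -> 'p' -> 'j' -> 'k'
Reversed order: 'k' -> 'j' -> 'p' -> 'z'
Result: kjpz


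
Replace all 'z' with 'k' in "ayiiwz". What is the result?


Input string: 'ayiiwz'
Operation: replace 'z' with 'k'
Positions of 'z': 5
After replacement: ayiiwk


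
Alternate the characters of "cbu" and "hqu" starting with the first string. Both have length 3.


String 1: 'cbu'
String 2: 'hqu'
Operation: alternate characters
Pairs: 'c'+'h', 'b'+'q', 'u'+'u'
Result: chbquu


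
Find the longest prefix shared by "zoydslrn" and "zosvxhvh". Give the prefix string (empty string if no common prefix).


String 1: 'zoydslrn'
String 2: 'zosvxhvh'
Compare position by position:
pos 0: 'z' vs 'z' match
pos 1: 'o' vs 'o' match
pos 2: 'y' vs 's' differ -> stop
Longest common prefix: "zo" (length 2)


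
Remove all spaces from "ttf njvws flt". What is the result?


Input string: 'ttf njvws flt'
Operation: remove all spaces
Words: 'ttf', 'njvws', 'flt'
Join without spaces: ttfnjvwsflt


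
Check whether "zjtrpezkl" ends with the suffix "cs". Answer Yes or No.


Input string: 'zjtrpezkl'
Suffix to check: 'cs'
Last 2 characters of input: 'kl'
Match: False
Result: No


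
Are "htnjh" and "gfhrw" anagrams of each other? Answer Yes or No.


String 1: 'htnjh' -> sorted: 'hhjnt'
String 2: 'gfhrw' -> sorted: 'fghrw'
Compare sorted forms: 'hhjnt' != 'fghrw'
Anagram: No


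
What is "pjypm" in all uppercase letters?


Input string: 'pjypm'
Operation: convert each letter to uppercase
Mapping: 'p'->'P', 'j'->'J', 'y'->'Y', 'p'->'P', 'm'->'M'
Result: PJYPM


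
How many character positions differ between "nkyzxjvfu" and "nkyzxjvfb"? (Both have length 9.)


String 1: 'nkyzxjvfu'
String 2: 'nkyzxjvfb'
Compare each position: pos 0: 'n'=='n', pos 1: 'k'=='k', pos 2: 'y'=='y', pos 3: 'z'=='z', pos 4: 'x'=='x', pos 5: 'j'=='j', pos 6: 'v'=='v', pos 7: 'f'=='f', pos 8: 'u'!='b'
Differing positions: 1
Hamming distance: 1


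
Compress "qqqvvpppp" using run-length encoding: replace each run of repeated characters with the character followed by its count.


Input: 'qqqvvpppp'
Operation: identify consecutive runs
Runs: 'qqq' -> q3, 'vv' -> v2, 'pppp' -> p4
Encoded: q3v2p4


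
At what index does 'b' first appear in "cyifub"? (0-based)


Input string: 'cyifub'
Target: 'b'
Scanning left to right: s[0]='c', s[1]='y', s[2]='i', s[3]='f', s[4]='u', s[5]='b'
First match at index: 5


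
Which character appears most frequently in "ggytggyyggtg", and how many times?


Input: 'ggytggyyggtg'
Operation: tally each character
Counts: 'g':7, 't':2, 'y':3
Maximum: 'g' appears 7 times


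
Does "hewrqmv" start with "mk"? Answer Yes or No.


Input string: 'hewrqmv'
Prefix to check: 'mk'
First 2 characters of input: 'he'
Match: False
Result: No


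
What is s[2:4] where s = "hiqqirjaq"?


Input string: 'hiqqirjaq'
Operation: slice [2:4]
Extract characters: s[2]='q', s[3]='q'
Result: qq


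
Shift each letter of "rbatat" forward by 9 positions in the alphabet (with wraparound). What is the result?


Input: 'rbatat', shift = 9
Operation: for each letter, (position + 9) mod 26
Mapping: 'r'(17+9=26, 26 mod 26=0)->'a', 'b'(1+9=10)->'k', 'a'(0+9=9)->'j', 't'(19+9=28, 28 mod 26=2)->'c', 'a'(0+9=9)->'j', 't'(19+9=28, 28 mod 26=2)->'c'
Result: akjcjc


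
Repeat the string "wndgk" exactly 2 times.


Input string: 'wndgk'
Operation: repeat 2 times
Concatenation: 'wndgk' + 'wndgk'
Result: wndgkwndgk


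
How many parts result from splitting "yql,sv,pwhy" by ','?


Input string: 'yql,sv,pwhy'
Delimiter: ','
Split result: 'yql', 'sv', 'pwhy'
Number of parts: 3


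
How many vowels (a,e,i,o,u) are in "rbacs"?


Input string: 'rbacs'
Operation: count vowels (a, e, i, o, u)
Scan: s[0]='r', s[1]='b', s[2]='a' (vowel), s[3]='c', s[4]='s'
Vowels found: 1
Result: 1


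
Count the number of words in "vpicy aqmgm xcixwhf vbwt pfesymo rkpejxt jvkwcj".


Input string: 'vpicy aqmgm xcixwhf vbwt pfesymo rkpejxt jvkwcj'
Operation: split by spaces
Words found: 'vpicy', 'aqmgm', 'xcixwhf', 'vbwt', 'pfesymo', 'rkpejxt', 'jvkwcj'
Word count: 7


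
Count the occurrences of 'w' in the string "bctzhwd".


Input string: 'bctzhwd'
Target character: 'w'
Scan each position: s[5]='w'
Matches found at indices: 5
Total: 1


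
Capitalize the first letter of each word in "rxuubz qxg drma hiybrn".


Input string: 'rxuubz qxg drma hiybrn'
Operation: capitalize first letter of each word
Word transformations: 'rxuubz'->'Rxuubz', 'qxg'->'Qxg', 'drma'->'Drma', 'hiybrn'->'Hiybrn'
Result: Rxuubz Qxg Drma Hiybrn


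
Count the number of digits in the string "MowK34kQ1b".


Input string: 'MowK34kQ1b'
Operation: count digit characters (0-9)
Scan: 'M', 'o', 'w', 'K', '3'(digit), '4'(digit), 'k', 'Q', '1'(digit), 'b'
Digits found: 3
Result: 3


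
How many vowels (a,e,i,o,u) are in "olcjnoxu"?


Input string: 'olcjnoxu'
Operation: count vowels (a, e, i, o, u)
Scan: s[0]='o' (vowel), s[1]='l', s[2]='c', s[3]='j', s[4]='n', s[5]='o' (vowel), s[6]='x', s[7]='u' (vowel)
Vowels found: 3
Result: 3


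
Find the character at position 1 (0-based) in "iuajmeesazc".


Input string: 'iuajmeesazc'
Operation: get character at index 1
Index mapping: s[0]='i', s[1]='u'
Result: 'u'


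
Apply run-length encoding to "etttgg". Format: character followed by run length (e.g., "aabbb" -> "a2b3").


Input: 'etttgg'
Operation: identify consecutive runs
Runs: 'e' -> e1, 'ttt' -> t3, 'gg' -> g2
Encoded: e1t3g2


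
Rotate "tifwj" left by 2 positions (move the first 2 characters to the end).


Input: 'tifwj', shift = 2
Operation: split at index 2 and swap parts
Front part s[0:2] = 'ti'
Back part s[2:] = 'fwj'
Rotated = back + front = 'fwj' + 'ti'
Result: fwjti


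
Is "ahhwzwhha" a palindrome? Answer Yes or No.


Input string: 'ahhwzwhha'
Reversed: 'ahhwzwhha'
Compare pairs: s[0]='a' vs s[8]='a' (match), s[1]='h' vs s[7]='h' (match), s[2]='h' vs s[6]='h' (match), s[3]='w' vs s[5]='w' (match)
Palindrome: Yes


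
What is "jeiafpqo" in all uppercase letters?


Input string: 'jeiafpqo'
Operation: convert each letter to uppercase
Mapping: 'j'->'J', 'e'->'E', 'i'->'I', 'a'->'A', 'f'->'F', 'p'->'P', 'q'->'Q', 'o'->'O'
Result: JEIAFPQO


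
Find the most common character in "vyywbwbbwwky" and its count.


Input: 'vyywbwbbwwky'
Operation: tally each character
Counts: 'b':3, 'k':1, 'v':1, 'w':4, 'y':3
Maximum: 'w' appears 4 times


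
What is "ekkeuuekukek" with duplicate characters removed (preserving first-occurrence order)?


Input: 'ekkeuuekukek'
Operation: keep first occurrence of each character
Scan: s[0]='e' new -> keep; s[1]='k' new -> keep; s[2]='k' seen -> skip; s[3]='e' seen -> skip; s[4]='u' new -> keep; s[5]='u' seen -> skip; s[6]='e' seen -> skip; s[7]='k' seen -> skip; s[8]='u' seen -> skip; s[9]='k' seen -> skip; s[10]='e' seen -> skip; s[11]='k' seen -> skip
Result: eku


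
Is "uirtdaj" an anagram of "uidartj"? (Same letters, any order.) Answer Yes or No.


String 1: 'uidartj' -> sorted: 'adijrtu'
String 2: 'uirtdaj' -> sorted: 'adijrtu'
Compare sorted forms: 'adijrtu' == 'adijrtu'
Anagram: Yes


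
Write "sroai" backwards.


Input string: 'sroai'
Operation: reverse character order
Original order: 's' -> 'r' -> 'o' -> 'a' -> 'i'
Reversed order: 'i' -> 'a' -> 'o' -> 'r' -> 's'
Result: iaors


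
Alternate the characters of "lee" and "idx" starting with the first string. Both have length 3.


String 1: 'lee'
String 2: 'idx'
Operation: alternate characters
Pairs: 'l'+'i', 'e'+'d', 'e'+'x'
Result: liedex


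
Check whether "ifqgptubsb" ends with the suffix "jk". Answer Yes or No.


Input string: 'ifqgptubsb'
Suffix to check: 'jk'
Last 2 characters of input: 'sb'
Match: False
Result: No


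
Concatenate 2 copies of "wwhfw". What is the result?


Input string: 'wwhfw'
Operation: repeat 2 times
Concatenation: 'wwhfw' + 'wwhfw'
Result: wwhfwwwhfw


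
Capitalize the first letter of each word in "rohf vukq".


Input string: 'rohf vukq'
Operation: capitalize first letter of each word
Word transformations: 'rohf'->'Rohf', 'vukq'->'Vukq'
Result: Rohf Vukq


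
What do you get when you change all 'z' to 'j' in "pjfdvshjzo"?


Input string: 'pjfdvshjzo'
Operation: replace 'z' with 'j'
Positions of 'z': 8
After replacement: pjfdvshjjo


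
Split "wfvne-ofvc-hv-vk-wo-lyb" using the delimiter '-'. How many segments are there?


Input string: 'wfvne-ofvc-hv-vk-wo-lyb'
Delimiter: '-'
Split result: 'wfvne', 'ofvc', 'hv', 'vk', 'wo', 'lyb'
Number of parts: 6


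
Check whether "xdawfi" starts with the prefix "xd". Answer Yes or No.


Input string: 'xdawfi'
Prefix to check: 'xd'
First 2 characters of input: 'xd'
Match: True
Result: Yes


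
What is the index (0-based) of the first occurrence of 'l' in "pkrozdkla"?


Input string: 'pkrozdkla'
Target: 'l'
Scanning left to right: s[0]='p', s[1]='k', s[2]='r', s[3]='o', s[4]='z', s[5]='d', s[6]='k', s[7]='l'
First match at index: 7


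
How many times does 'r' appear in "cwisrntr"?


Input string: 'cwisrntr'
Target character: 'r'
Scan each position: s[4]='r', s[7]='r'
Matches found at indices: 4, 7
Total: 2


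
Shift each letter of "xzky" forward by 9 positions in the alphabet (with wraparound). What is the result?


Input: 'xzky', shift = 9
Operation: for each letter, (position + 9) mod 26
Mapping: 'x'(23+9=32, 32 mod 26=6)->'g', 'z'(25+9=34, 34 mod 26=8)->'i', 'k'(10+9=19)->'t', 'y'(24+9=33, 33 mod 26=7)->'h'
Result: gith


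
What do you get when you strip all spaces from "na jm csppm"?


Input string: 'na jm csppm'
Operation: remove all spaces
Words: 'na', 'jm', 'csppm'
Join without spaces: najmcsppm


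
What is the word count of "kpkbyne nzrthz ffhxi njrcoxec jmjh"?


Input string: 'kpkbyne nzrthz ffhxi njrcoxec jmjh'
Operation: split by spaces
Words found: 'kpkbyne', 'nzrthz', 'ffhxi', 'njrcoxec', 'jmjh'
Word count: 5


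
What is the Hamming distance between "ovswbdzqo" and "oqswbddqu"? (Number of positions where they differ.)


String 1: 'ovswbdzqo'
String 2: 'oqswbddqu'
Compare each position: pos 0: 'o'=='o', pos 1: 'v'!='q', pos 2: 's'=='s', pos 3: 'w'=='w', pos 4: 'b'=='b', pos 5: 'd'=='d', pos 6: 'z'!='d', pos 7: 'q'=='q', pos 8: 'o'!='u'
Differing positions: 3
Hamming distance: 3


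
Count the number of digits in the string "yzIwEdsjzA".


Input string: 'yzIwEdsjzA'
Operation: count digit characters (0-9)
Scan: 'y', 'z', 'I', 'w', 'E', 'd', 's', 'j', 'z', 'A'
Digits found: 0
Result: 0


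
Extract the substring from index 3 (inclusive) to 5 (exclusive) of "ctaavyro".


Input string: 'ctaavyro'
Operation: slice [3:5]
Extract characters: s[3]='a', s[4]='v'
Result: av


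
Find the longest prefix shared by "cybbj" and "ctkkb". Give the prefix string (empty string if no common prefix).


String 1: 'cybbj'
String 2: 'ctkkb'
Compare position by position:
pos 0: 'c' vs 'c' match
pos 1: 'y' vs 't' differ -> stop
Longest common prefix: "c" (length 1)


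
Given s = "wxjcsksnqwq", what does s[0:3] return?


Input string: 'wxjcsksnqwq'
Operation: slice [0:3]
Extract characters: s[0]='w', s[1]='x', s[2]='j'
Result: wxj


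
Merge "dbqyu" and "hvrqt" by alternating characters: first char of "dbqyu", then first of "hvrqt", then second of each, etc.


String 1: 'dbqyu'
String 2: 'hvrqt'
Operation: alternate characters
Pairs: 'd'+'h', 'b'+'v', 'q'+'r', 'y'+'q', 'u'+'t'
Result: dhbvqryqut
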